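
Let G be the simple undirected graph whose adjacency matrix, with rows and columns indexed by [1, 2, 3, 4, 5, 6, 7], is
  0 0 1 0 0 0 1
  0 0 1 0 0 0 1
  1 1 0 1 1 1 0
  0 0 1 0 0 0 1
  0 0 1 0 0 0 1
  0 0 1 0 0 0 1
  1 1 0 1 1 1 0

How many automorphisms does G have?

The vertices split by degree into {3, 7} (degree 5) and {1, 2, 4, 5, 6} (degree 2); every edge runs between the two parts, so G is the complete bipartite graph K_{2,5}. Automorphisms preserve the bipartition setwise (since the parts differ in size) and act as S_2 × S_5 within it; |Aut| = 240.

240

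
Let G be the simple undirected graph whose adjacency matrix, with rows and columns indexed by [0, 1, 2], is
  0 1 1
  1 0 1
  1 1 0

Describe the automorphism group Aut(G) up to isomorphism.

S_3

All 3 vertices are pairwise adjacent: G = K_3. Any permutation of the 3 vertices preserves K_3, so Aut(K_3) = S_3 of order 3! = 6.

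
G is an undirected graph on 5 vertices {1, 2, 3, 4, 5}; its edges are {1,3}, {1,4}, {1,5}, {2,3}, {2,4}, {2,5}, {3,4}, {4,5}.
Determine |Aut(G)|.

8

Vertex 4 is the unique vertex of degree 4; the remaining 4 vertices each have degree 3 and induce a cycle, so G is the wheel on 5 vertices with hub 4. With the hub fixed, the remaining symmetry is that of the rim cycle C_4, giving the dihedral group D_4.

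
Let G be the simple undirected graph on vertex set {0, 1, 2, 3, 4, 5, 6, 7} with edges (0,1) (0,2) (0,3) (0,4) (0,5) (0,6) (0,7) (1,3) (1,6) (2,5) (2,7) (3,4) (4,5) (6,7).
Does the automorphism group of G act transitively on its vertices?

Vertex 0 is the only vertex of degree 7, so every automorphism fixes it; G is not vertex-transitive.

No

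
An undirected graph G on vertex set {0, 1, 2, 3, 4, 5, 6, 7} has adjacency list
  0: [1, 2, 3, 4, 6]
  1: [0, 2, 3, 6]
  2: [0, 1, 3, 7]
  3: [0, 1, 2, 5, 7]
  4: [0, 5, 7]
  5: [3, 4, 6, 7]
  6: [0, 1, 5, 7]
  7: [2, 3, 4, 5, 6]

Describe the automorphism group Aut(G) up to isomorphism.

the trivial group

The degree sequence is [5, 4, 4, 5, 3, 4, 4, 5]. Checking the degree-preserving permutations of the vertex set shows that none except the identity preserves every edge, so Aut(G) is trivial.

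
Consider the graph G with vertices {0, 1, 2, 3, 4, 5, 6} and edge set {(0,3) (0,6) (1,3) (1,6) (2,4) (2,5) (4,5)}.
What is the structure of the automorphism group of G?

D_3 × D_4

G has two connected components, {0, 1, 3, 6} and {2, 4, 5}; each is 2-regular, so G = C_4 ⊔ C_3. No automorphism exchanges components of different sizes, hence Aut(G) is the direct product D_3 × D_4, order 48.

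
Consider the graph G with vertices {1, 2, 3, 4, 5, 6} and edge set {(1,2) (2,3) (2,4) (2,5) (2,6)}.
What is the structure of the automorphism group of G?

the symmetric group on 5 letters

Vertex 2 has degree 5 and every other vertex has degree 1, so G is the star K_{1,5} with centre 2. Any automorphism fixes the centre and permutes the 5 leaves freely, so Aut(G) ≅ S_5 of order 5! = 120.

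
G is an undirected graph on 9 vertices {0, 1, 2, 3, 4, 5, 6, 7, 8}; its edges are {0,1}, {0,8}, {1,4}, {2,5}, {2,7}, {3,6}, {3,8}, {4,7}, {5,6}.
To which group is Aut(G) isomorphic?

Every vertex has degree 2 and the graph is connected, so G is the 9-cycle C_9. The automorphisms of the 9-cycle are exactly the symmetries of a regular 9-gon: the dihedral group D_9, |D_9| = 18.

D_9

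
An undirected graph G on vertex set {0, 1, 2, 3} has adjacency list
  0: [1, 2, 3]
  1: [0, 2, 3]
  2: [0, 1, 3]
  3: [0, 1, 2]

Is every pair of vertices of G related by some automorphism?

Yes

Every vertex has degree 3, so G is the complete graph K_4. Any permutation of the 4 vertices preserves K_4, so Aut(K_4) = S_4 of order 4! = 24. Under this action every vertex can be carried to every other, so G is vertex-transitive.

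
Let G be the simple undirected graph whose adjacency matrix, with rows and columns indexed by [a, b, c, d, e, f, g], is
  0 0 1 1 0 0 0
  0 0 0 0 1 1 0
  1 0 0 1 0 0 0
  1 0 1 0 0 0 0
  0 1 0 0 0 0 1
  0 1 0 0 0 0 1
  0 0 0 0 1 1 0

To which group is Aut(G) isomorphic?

D_4 × D_3

G has two connected components, {b, e, f, g} and {a, c, d}; each is 2-regular, so G = C_4 ⊔ C_3. The components are non-isomorphic (different sizes), so Aut(G) = Aut(C_4) × Aut(C_3) = D_4 × D_3 of order 8·6 = 48.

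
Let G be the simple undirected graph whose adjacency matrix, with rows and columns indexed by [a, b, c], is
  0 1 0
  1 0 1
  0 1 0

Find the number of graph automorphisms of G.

2

The degree sequence is [1, 2, 1]; the two degree-1 vertices a and c are the ends of a path, so G = P_3. The only nontrivial automorphism of a path is the end-to-end reflection, so Aut(G) ≅ Z_2.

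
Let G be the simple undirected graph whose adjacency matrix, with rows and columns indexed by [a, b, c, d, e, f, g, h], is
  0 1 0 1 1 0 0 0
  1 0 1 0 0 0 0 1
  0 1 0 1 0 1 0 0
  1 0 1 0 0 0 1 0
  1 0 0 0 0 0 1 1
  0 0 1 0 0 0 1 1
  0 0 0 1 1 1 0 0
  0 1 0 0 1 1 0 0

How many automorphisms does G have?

G is 3-regular and bipartite on 2^3 = 8 vertices with girth 4; it is the hypercube graph Q_3. Aut(Q_3) consists of the signed permutations of the 3 coordinate axes: 3! permutations times 2^3 sign flips, so |Aut| = 2^3·3! = 48.

48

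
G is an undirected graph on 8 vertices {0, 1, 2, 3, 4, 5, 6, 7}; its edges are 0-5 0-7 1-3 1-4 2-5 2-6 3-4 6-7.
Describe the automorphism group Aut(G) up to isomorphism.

G has two connected components, {0, 2, 5, 6, 7} and {1, 3, 4}; each is 2-regular, so G = C_5 ⊔ C_3. No automorphism exchanges components of different sizes, hence Aut(G) is the direct product D_3 × D_5, order 60.

D_3 × D_5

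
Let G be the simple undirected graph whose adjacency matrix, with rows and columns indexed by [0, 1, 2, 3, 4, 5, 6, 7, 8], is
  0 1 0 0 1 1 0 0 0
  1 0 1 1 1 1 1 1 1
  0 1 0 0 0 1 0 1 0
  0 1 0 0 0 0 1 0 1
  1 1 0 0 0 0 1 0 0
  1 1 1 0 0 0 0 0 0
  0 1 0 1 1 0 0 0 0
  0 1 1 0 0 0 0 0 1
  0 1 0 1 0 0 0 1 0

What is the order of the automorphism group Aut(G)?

16

Vertex 1 is the unique vertex of degree 8; the remaining 8 vertices each have degree 3 and induce a cycle, so G is the wheel on 9 vertices with hub 1. Every automorphism fixes the hub and acts on the rim 8-cycle, so Aut(G) ≅ Aut(C_8) = D_8 of order 16.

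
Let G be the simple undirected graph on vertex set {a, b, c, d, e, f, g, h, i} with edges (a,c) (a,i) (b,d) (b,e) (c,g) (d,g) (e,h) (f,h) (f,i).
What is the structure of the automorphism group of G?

the dihedral group of order 18

Every vertex has degree 2 and the graph is connected, so G is the 9-cycle C_9. C_9 has 9 rotations and 9 reflections, so Aut(C_9) ≅ D_9 of order 18.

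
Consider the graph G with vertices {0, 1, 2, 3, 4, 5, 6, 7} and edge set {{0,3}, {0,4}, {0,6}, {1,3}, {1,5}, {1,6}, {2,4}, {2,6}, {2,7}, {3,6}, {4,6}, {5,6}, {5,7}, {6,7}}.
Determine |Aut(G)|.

Vertex 6 is the unique vertex of degree 7; the remaining 7 vertices each have degree 3 and induce a cycle, so G is the wheel on 8 vertices with hub 6. With the hub fixed, the remaining symmetry is that of the rim cycle C_7, giving the dihedral group D_7.

14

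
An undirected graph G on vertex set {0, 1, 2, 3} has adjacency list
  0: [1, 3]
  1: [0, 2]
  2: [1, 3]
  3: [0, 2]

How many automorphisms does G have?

G is 2-regular and bipartite with parts {1, 3} and {0, 2} (each part is independent and every cross-pair is an edge), so G = K_{2,2}. Aut(K_{2,2}) is the wreath product S_2 ≀ Z_2: permute within each part, then optionally swap the parts; |Aut| = 2·(2!)² = 8.

8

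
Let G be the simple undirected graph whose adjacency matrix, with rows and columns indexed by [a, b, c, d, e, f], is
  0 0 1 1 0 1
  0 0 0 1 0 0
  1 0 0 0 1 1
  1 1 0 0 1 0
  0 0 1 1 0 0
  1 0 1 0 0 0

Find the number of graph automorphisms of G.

1

The degree sequence is [3, 1, 3, 3, 2, 2]. Checking the degree-preserving permutations of the vertex set shows that none except the identity preserves every edge, so Aut(G) is trivial.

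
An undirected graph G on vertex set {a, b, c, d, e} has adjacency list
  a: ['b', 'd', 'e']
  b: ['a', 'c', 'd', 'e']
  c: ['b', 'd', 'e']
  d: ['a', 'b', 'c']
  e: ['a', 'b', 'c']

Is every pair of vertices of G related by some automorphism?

No

Vertex b is the only vertex of degree 4, so every automorphism fixes it; G is not vertex-transitive.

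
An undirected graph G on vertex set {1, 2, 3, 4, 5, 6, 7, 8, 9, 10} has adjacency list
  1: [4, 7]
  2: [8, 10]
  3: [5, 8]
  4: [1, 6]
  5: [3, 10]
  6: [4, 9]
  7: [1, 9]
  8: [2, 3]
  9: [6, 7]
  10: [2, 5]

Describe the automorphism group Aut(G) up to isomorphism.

G has two connected components, {2, 3, 5, 8, 10} and {1, 4, 6, 7, 9}; each is 2-regular, so G = C_5 ⊔ C_5. With two isomorphic components, Aut(G) = Aut(C_5) ≀ S_2 = (D_5 × D_5) ⋊ Z_2: permute each cycle by D_5, then optionally swap the two cycles. Order 2·(2·5)² = 200.

D_5 ≀ Z_2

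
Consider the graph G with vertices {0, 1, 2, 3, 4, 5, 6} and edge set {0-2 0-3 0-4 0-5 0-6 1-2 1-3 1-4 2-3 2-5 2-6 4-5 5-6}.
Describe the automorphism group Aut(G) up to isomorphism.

The degree sequence is [5, 3, 5, 3, 3, 4, 3]. Checking the degree-preserving permutations of the vertex set shows that none except the identity preserves every edge, so Aut(G) is trivial.

{e}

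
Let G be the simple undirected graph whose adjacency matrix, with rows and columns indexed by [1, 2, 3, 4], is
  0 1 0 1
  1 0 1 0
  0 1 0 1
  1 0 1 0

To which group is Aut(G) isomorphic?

D_4

G is 2-regular and bipartite on 2^2 = 4 vertices with girth 4; it is the hypercube graph Q_2. The symmetry group of the 2-cube is the hyperoctahedral group B_2 = Z_2 ≀ S_2, of order 2^2·2! = 8.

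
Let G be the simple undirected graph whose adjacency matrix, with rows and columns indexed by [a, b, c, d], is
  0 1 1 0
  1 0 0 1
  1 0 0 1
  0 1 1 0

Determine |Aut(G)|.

8

G is 2-regular and bipartite on 2^2 = 4 vertices with girth 4; it is the hypercube graph Q_2. Aut(Q_2) consists of the signed permutations of the 2 coordinate axes: 2! permutations times 2^2 sign flips, so |Aut| = 2^2·2! = 8.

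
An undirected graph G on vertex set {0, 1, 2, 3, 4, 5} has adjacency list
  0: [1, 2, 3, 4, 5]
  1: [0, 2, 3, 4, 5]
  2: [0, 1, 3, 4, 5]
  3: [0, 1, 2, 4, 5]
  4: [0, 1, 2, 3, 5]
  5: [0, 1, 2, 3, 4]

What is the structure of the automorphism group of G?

Every vertex has degree 5, so G is the complete graph K_6. Any permutation of the 6 vertices preserves K_6, so Aut(K_6) = S_6 of order 6! = 720.

the symmetric group on 6 letters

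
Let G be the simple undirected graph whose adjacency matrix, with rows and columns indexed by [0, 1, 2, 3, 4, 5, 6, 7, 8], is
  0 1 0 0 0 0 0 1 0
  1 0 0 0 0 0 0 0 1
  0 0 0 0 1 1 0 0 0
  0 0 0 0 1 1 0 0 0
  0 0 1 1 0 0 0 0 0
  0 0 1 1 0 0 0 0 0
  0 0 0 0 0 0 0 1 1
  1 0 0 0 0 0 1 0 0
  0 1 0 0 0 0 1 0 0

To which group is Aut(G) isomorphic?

G has two connected components, {0, 1, 6, 7, 8} and {2, 3, 4, 5}; each is 2-regular, so G = C_5 ⊔ C_4. No automorphism exchanges components of different sizes, hence Aut(G) is the direct product D_4 × D_5, order 80.

D_4 × D_5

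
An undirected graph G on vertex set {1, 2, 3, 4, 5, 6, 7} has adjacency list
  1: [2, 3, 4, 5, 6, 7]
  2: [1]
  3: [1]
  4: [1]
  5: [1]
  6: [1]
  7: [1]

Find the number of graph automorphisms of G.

Vertex 1 has degree 6 and every other vertex has degree 1, so G is the star K_{1,6} with centre 1. Any automorphism fixes the centre and permutes the 6 leaves freely, so Aut(G) ≅ S_6 of order 6! = 720.

720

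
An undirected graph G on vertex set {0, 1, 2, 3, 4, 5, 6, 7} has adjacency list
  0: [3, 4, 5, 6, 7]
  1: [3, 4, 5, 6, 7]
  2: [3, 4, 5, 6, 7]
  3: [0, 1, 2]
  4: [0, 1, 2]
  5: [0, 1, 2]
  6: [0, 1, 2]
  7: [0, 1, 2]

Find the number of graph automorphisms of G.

The vertices split by degree into {0, 1, 2} (degree 5) and {3, 4, 5, 6, 7} (degree 3); every edge runs between the two parts, so G is the complete bipartite graph K_{3,5}. Automorphisms preserve the bipartition setwise (since the parts differ in size) and act as S_5 × S_3 within it; |Aut| = 720.

720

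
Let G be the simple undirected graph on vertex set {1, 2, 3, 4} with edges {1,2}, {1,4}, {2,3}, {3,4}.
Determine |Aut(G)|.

G is 2-regular and bipartite with parts {2, 4} and {1, 3} (each part is independent and every cross-pair is an edge), so G = K_{2,2}. Each part can be permuted independently (S_2 × S_2) and the two equal-size parts can also be swapped, giving (S_2 × S_2) ⋊ Z_2 of order 2·(2!)² = 8.

8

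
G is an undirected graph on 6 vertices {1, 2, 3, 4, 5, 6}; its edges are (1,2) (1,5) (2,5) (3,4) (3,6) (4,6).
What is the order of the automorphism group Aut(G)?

G has two connected components, {1, 2, 5} and {3, 4, 6}; each is 2-regular, so G = C_3 ⊔ C_3. With two isomorphic components, Aut(G) = Aut(C_3) ≀ S_2 = (D_3 × D_3) ⋊ Z_2: permute each cycle by D_3, then optionally swap the two cycles. Order 2·(2·3)² = 72.

72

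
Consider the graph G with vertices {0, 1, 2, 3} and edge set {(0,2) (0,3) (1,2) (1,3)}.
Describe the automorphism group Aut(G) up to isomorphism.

Z_2^2 ⋊ S_2

G is 2-regular and bipartite on 2^2 = 4 vertices with girth 4; it is the hypercube graph Q_2. The symmetry group of the 2-cube is the hyperoctahedral group B_2 = Z_2 ≀ S_2, of order 2^2·2! = 8.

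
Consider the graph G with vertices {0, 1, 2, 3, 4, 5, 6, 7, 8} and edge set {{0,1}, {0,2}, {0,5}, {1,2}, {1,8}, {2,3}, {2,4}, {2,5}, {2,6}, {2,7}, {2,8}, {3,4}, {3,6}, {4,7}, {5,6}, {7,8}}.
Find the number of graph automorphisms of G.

Vertex 2 is the unique vertex of degree 8; the remaining 8 vertices each have degree 3 and induce a cycle, so G is the wheel on 9 vertices with hub 2. Every automorphism fixes the hub and acts on the rim 8-cycle, so Aut(G) ≅ Aut(C_8) = D_8 of order 16.

16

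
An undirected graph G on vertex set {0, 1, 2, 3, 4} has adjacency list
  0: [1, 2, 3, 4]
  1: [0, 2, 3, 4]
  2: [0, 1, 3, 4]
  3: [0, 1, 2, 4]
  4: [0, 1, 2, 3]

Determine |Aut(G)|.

120

All 5 vertices are pairwise adjacent: G = K_5. Every bijection on the vertex set is an automorphism of K_5; hence Aut(K_5) ≅ S_5, order 120.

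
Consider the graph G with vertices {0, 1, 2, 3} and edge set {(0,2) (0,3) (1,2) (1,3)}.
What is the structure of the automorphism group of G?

G is 2-regular and connected on 4 vertices, i.e. the cycle C_4. The automorphisms of the 4-cycle are exactly the symmetries of a regular 4-gon: the dihedral group D_4, |D_4| = 8.

the dihedral group of order 8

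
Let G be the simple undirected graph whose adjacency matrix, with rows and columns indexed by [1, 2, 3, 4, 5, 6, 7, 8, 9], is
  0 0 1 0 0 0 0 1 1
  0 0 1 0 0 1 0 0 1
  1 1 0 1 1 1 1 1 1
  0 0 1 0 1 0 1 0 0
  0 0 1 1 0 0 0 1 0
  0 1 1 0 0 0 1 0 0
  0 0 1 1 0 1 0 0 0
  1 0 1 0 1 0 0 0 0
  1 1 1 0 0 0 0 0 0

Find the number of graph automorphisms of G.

16

Vertex 3 is the unique vertex of degree 8; the remaining 8 vertices each have degree 3 and induce a cycle, so G is the wheel on 9 vertices with hub 3. Every automorphism fixes the hub and acts on the rim 8-cycle, so Aut(G) ≅ Aut(C_8) = D_8 of order 16.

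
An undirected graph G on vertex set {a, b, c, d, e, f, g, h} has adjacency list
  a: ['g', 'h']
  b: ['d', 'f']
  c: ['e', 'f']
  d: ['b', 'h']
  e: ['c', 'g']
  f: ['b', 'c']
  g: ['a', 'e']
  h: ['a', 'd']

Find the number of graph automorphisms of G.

G is 2-regular and connected on 8 vertices, i.e. the cycle C_8. C_8 has 8 rotations and 8 reflections, so Aut(C_8) ≅ D_8 of order 16.

16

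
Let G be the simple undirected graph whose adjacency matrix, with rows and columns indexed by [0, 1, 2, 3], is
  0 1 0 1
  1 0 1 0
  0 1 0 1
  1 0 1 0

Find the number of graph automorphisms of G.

8

G is 2-regular and bipartite on 2^2 = 4 vertices with girth 4; it is the hypercube graph Q_2. Aut(Q_2) consists of the signed permutations of the 2 coordinate axes: 2! permutations times 2^2 sign flips, so |Aut| = 2^2·2! = 8.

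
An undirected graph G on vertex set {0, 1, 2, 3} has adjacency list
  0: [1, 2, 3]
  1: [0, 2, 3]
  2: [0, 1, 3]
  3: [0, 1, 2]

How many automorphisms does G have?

24

All 4 vertices are pairwise adjacent: G = K_4. Any permutation of the 4 vertices preserves K_4, so Aut(K_4) = S_4 of order 4! = 24.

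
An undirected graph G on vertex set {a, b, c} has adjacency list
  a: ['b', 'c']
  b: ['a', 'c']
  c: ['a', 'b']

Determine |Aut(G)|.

6

All 3 vertices are pairwise adjacent: G = K_3. Any permutation of the 3 vertices preserves K_3, so Aut(K_3) = S_3 of order 3! = 6.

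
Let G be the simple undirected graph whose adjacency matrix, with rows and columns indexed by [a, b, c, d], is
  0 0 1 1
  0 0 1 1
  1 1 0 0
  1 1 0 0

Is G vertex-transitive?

Yes

G is 2-regular and bipartite on 2^2 = 4 vertices with girth 4; it is the hypercube graph Q_2. The symmetry group of the 2-cube is the hyperoctahedral group B_2 = Z_2 ≀ S_2, of order 2^2·2! = 8. Under this action every vertex can be carried to every other, so G is vertex-transitive.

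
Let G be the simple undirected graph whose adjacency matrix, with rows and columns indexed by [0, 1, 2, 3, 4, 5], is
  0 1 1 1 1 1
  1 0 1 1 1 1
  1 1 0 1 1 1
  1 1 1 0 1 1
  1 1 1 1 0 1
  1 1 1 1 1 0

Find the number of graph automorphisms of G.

720

All 6 vertices are pairwise adjacent: G = K_6. Every bijection on the vertex set is an automorphism of K_6; hence Aut(K_6) ≅ S_6, order 720.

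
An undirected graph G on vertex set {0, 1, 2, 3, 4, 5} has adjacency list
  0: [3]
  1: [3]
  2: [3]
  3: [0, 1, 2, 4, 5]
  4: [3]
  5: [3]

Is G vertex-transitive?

No

Vertex 3 is the only vertex of degree 5, so every automorphism fixes it; G is not vertex-transitive.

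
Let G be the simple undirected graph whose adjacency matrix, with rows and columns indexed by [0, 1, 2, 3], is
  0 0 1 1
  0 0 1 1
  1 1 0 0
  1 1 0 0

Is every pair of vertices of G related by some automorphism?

Yes

G is 2-regular and bipartite on 2^2 = 4 vertices with girth 4; it is the hypercube graph Q_2. The symmetry group of the 2-cube is the hyperoctahedral group B_2 = Z_2 ≀ S_2, of order 2^2·2! = 8. Under this action every vertex can be carried to every other, so G is vertex-transitive.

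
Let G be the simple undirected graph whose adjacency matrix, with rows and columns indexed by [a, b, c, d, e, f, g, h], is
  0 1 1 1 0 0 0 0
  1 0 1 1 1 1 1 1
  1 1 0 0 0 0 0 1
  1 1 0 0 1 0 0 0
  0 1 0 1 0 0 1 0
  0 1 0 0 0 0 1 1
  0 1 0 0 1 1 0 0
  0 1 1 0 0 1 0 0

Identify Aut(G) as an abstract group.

the dihedral group of order 14

Vertex b is the unique vertex of degree 7; the remaining 7 vertices each have degree 3 and induce a cycle, so G is the wheel on 8 vertices with hub b. Every automorphism fixes the hub and acts on the rim 7-cycle, so Aut(G) ≅ Aut(C_7) = D_7 of order 14.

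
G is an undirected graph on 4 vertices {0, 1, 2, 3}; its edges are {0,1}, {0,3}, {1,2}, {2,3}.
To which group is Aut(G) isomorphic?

G is 2-regular and bipartite on 2^2 = 4 vertices with girth 4; it is the hypercube graph Q_2. The symmetry group of the 2-cube is the hyperoctahedral group B_2 = Z_2 ≀ S_2, of order 2^2·2! = 8.

Z_2^2 ⋊ S_2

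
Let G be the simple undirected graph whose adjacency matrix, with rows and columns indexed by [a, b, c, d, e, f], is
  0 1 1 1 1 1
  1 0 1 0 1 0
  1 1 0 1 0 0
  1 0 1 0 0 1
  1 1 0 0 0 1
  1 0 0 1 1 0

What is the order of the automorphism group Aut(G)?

Vertex a is the unique vertex of degree 5; the remaining 5 vertices each have degree 3 and induce a cycle, so G is the wheel on 6 vertices with hub a. Every automorphism fixes the hub and acts on the rim 5-cycle, so Aut(G) ≅ Aut(C_5) = D_5 of order 10.

10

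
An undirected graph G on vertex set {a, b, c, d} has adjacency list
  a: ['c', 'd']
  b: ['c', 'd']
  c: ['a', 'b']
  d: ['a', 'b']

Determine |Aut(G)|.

8

G is 2-regular and bipartite on 2^2 = 4 vertices with girth 4; it is the hypercube graph Q_2. The symmetry group of the 2-cube is the hyperoctahedral group B_2 = Z_2 ≀ S_2, of order 2^2·2! = 8.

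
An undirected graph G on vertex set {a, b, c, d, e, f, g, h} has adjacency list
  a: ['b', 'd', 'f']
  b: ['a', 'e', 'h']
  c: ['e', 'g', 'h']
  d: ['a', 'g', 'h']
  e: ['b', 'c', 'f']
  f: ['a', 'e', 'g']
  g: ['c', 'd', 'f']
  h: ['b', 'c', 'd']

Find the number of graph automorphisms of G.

G is 3-regular and bipartite on 2^3 = 8 vertices with girth 4; it is the hypercube graph Q_3. The symmetry group of the 3-cube is the hyperoctahedral group B_3 = Z_2 ≀ S_3, of order 2^3·3! = 48.

48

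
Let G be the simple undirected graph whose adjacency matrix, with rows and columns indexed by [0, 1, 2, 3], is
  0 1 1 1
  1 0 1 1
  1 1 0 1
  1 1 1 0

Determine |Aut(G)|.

Every vertex has degree 3, so G is the complete graph K_4. Any permutation of the 4 vertices preserves K_4, so Aut(K_4) = S_4 of order 4! = 24.

24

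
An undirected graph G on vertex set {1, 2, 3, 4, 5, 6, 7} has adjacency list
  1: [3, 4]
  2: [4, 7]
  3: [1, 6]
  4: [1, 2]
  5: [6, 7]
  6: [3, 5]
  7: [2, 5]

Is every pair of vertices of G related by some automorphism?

G is 2-regular and connected on 7 vertices, i.e. the cycle C_7. C_7 has 7 rotations and 7 reflections, so Aut(C_7) ≅ D_7 of order 14. Under this action every vertex can be carried to every other, so G is vertex-transitive.

Yes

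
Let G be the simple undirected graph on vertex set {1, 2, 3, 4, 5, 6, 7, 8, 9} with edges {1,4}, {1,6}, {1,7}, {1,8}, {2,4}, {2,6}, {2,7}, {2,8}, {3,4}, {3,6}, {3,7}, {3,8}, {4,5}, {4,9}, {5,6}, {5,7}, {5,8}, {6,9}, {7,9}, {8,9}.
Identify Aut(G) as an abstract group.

The vertices split by degree into {4, 6, 7, 8} (degree 5) and {1, 2, 3, 5, 9} (degree 4); every edge runs between the two parts, so G is the complete bipartite graph K_{4,5}. Automorphisms preserve the bipartition setwise (since the parts differ in size) and act as S_4 × S_5 within it; |Aut| = 2880.

S_4 × S_5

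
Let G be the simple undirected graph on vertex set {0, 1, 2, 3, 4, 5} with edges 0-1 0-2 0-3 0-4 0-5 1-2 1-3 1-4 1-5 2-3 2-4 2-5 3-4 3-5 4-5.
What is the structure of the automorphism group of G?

the symmetric group on 6 letters

Every vertex has degree 5, so G is the complete graph K_6. Any permutation of the 6 vertices preserves K_6, so Aut(K_6) = S_6 of order 6! = 720.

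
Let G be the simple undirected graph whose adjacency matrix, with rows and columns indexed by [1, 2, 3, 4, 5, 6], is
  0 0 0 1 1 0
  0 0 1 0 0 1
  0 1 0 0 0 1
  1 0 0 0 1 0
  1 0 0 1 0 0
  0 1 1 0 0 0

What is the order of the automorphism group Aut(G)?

72

G has two connected components, {2, 3, 6} and {1, 4, 5}; each is 2-regular, so G = C_3 ⊔ C_3. Aut of a disjoint union of two copies of C_3 is the wreath product D_3 ≀ Z_2, of order 2·6² = 72.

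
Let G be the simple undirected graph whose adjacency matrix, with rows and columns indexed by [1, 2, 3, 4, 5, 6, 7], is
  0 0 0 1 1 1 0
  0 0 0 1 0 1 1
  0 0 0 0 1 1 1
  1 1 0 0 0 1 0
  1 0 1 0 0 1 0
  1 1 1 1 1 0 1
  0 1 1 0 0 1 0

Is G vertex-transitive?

Vertex 6 is the only vertex of degree 6, so every automorphism fixes it; G is not vertex-transitive.

No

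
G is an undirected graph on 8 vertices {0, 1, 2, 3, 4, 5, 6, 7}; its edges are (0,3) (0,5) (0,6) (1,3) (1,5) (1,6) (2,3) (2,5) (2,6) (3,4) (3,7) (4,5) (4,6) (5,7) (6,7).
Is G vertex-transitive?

Automorphisms preserve degree, but G has vertices of degree 3 and vertices of degree 5; no automorphism maps one to the other, so G is not vertex-transitive.

No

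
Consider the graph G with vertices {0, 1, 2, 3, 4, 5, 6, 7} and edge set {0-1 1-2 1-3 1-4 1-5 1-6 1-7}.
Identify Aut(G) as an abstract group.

the symmetric group on 7 letters

Vertex 1 has degree 7 and every other vertex has degree 1, so G is the star K_{1,7} with centre 1. Any automorphism fixes the centre and permutes the 7 leaves freely, so Aut(G) ≅ S_7 of order 7! = 5040.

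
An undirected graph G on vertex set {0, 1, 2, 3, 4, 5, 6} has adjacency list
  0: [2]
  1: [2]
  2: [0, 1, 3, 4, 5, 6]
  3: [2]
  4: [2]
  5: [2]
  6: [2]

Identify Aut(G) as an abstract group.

Vertex 2 has degree 6 and every other vertex has degree 1, so G is the star K_{1,6} with centre 2. Any automorphism fixes the centre and permutes the 6 leaves freely, so Aut(G) ≅ S_6 of order 6! = 720.

the symmetric group on 6 letters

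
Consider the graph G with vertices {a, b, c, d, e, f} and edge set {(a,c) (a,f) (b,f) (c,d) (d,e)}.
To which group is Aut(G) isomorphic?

The degree sequence is [2, 1, 2, 2, 1, 2]; the two degree-1 vertices b and e are the ends of a path, so G = P_6. A path has exactly one nontrivial symmetry — reversal — giving Aut(G) of order 2.

C_2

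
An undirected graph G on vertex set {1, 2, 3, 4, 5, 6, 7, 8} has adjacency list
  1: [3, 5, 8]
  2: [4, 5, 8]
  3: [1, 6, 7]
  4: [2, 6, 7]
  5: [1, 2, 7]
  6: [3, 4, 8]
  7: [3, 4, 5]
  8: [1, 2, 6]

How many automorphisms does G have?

G is 3-regular and bipartite on 2^3 = 8 vertices with girth 4; it is the hypercube graph Q_3. Aut(Q_3) consists of the signed permutations of the 3 coordinate axes: 3! permutations times 2^3 sign flips, so |Aut| = 2^3·3! = 48.

48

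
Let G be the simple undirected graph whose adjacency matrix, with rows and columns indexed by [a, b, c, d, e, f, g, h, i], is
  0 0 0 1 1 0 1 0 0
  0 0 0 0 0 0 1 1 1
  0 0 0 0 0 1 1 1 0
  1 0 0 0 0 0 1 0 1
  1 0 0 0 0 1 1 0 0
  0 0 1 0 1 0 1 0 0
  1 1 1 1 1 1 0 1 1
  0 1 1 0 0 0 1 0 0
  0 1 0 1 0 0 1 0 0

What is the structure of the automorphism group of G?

D_8

Vertex g is the unique vertex of degree 8; the remaining 8 vertices each have degree 3 and induce a cycle, so G is the wheel on 9 vertices with hub g. Every automorphism fixes the hub and acts on the rim 8-cycle, so Aut(G) ≅ Aut(C_8) = D_8 of order 16.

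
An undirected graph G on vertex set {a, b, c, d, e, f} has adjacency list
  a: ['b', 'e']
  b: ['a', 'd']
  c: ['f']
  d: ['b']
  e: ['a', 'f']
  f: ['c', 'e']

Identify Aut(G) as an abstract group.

C_2

The degree sequence is [2, 2, 1, 1, 2, 2]; the two degree-1 vertices c and d are the ends of a path, so G = P_6. A path has exactly one nontrivial symmetry — reversal — giving Aut(G) of order 2.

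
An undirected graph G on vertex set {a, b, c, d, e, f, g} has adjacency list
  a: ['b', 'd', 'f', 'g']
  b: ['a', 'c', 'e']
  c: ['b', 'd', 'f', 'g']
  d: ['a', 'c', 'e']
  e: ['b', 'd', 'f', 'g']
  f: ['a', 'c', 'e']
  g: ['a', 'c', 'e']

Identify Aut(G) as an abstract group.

The vertices split by degree into {a, c, e} (degree 4) and {b, d, f, g} (degree 3); every edge runs between the two parts, so G is the complete bipartite graph K_{3,4}. The parts have unequal sizes, so no automorphism swaps them; each part is permuted independently, giving S_3 × S_4 of order 3!·4! = 144.

S_3 × S_4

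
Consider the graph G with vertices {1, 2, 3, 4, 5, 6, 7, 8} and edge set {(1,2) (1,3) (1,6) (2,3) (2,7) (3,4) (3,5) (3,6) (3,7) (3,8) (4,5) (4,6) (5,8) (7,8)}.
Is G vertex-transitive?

Vertex 3 is the only vertex of degree 7, so every automorphism fixes it; G is not vertex-transitive.

No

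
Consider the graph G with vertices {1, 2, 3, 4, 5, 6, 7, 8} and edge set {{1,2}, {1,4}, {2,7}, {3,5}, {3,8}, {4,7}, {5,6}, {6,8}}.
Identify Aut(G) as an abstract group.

G has two connected components, {1, 2, 4, 7} and {3, 5, 6, 8}; each is 2-regular, so G = C_4 ⊔ C_4. Aut of a disjoint union of two copies of C_4 is the wreath product D_4 ≀ Z_2, of order 2·8² = 128.

D_4 ≀ Z_2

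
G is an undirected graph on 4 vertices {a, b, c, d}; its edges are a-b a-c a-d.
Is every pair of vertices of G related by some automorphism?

No

Vertex a is the only vertex of degree 3, so every automorphism fixes it; G is not vertex-transitive.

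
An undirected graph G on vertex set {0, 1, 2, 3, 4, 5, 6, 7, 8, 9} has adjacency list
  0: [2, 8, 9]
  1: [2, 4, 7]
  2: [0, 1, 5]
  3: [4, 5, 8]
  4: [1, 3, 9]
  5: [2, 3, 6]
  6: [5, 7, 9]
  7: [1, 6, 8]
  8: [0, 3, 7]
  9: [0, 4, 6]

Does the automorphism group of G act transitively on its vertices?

Yes

G is 3-regular on 10 vertices with no triangles and no 4-cycles (girth 5): this is the Petersen graph. It is a classical fact that the Petersen graph has automorphism group S_5 (order 120), arising from its description as the Kneser graph K(5,2). This group acts transitively on the 10 vertices.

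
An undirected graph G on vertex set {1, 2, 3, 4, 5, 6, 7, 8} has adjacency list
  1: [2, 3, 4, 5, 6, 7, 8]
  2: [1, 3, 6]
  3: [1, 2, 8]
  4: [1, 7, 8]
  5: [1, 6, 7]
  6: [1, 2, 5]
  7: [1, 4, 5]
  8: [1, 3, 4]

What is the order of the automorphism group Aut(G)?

Vertex 1 is the unique vertex of degree 7; the remaining 7 vertices each have degree 3 and induce a cycle, so G is the wheel on 8 vertices with hub 1. With the hub fixed, the remaining symmetry is that of the rim cycle C_7, giving the dihedral group D_7.

14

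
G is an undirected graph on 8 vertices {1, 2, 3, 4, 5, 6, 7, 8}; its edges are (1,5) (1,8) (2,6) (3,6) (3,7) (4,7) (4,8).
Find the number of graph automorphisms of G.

2

The degree sequence is [2, 1, 2, 2, 1, 2, 2, 2]; the two degree-1 vertices 2 and 5 are the ends of a path, so G = P_8. A path has exactly one nontrivial symmetry — reversal — giving Aut(G) of order 2.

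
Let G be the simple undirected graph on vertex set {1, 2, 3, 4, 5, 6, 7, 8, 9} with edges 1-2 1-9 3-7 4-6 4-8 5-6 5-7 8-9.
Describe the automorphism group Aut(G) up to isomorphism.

C_2

The degree sequence is [2, 1, 1, 2, 2, 2, 2, 2, 2]; the two degree-1 vertices 2 and 3 are the ends of a path, so G = P_9. The only nontrivial automorphism of a path is the end-to-end reflection, so Aut(G) ≅ Z_2.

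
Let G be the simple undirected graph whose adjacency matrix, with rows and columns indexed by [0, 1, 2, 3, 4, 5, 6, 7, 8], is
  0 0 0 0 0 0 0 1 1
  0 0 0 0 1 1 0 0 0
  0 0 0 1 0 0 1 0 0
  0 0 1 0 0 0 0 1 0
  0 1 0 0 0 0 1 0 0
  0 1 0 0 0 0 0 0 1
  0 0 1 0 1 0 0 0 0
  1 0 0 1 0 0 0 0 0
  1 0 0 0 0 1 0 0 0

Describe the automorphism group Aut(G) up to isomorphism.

D_9

G is 2-regular and connected on 9 vertices, i.e. the cycle C_9. The automorphisms of the 9-cycle are exactly the symmetries of a regular 9-gon: the dihedral group D_9, |D_9| = 18.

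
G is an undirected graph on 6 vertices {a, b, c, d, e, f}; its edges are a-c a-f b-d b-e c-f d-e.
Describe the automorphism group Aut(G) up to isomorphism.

(D_3 × D_3) ⋊ Z_2

G has two connected components, {b, d, e} and {a, c, f}; each is 2-regular, so G = C_3 ⊔ C_3. Aut of a disjoint union of two copies of C_3 is the wreath product D_3 ≀ Z_2, of order 2·6² = 72.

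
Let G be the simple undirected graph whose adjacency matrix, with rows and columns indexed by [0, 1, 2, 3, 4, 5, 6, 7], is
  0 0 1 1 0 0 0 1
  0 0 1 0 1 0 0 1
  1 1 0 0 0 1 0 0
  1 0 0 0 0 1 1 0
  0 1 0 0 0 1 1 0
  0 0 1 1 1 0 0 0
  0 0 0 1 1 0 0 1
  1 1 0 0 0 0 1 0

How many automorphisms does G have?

48

G is 3-regular and bipartite on 2^3 = 8 vertices with girth 4; it is the hypercube graph Q_3. Aut(Q_3) consists of the signed permutations of the 3 coordinate axes: 3! permutations times 2^3 sign flips, so |Aut| = 2^3·3! = 48.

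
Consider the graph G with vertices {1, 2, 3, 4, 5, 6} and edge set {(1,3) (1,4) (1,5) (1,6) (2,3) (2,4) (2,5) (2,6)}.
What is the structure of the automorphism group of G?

The vertices split by degree into {1, 2} (degree 4) and {3, 4, 5, 6} (degree 2); every edge runs between the two parts, so G is the complete bipartite graph K_{2,4}. The parts have unequal sizes, so no automorphism swaps them; each part is permuted independently, giving S_2 × S_4 of order 2!·4! = 48.

S_2 × S_4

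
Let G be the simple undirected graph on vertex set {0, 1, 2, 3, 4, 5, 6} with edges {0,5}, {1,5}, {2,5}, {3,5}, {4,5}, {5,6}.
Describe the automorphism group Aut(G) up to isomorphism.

Vertex 5 has degree 6 and every other vertex has degree 1, so G is the star K_{1,6} with centre 5. Any automorphism fixes the centre and permutes the 6 leaves freely, so Aut(G) ≅ S_6 of order 6! = 720.

S_6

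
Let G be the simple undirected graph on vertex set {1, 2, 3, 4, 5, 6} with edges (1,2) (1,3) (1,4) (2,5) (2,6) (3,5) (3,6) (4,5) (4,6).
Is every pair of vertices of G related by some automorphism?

Yes

G is 3-regular and bipartite with parts {1, 5, 6} and {2, 3, 4} (each part is independent and every cross-pair is an edge), so G = K_{3,3}. Aut(K_{3,3}) is the wreath product S_3 ≀ Z_2: permute within each part, then optionally swap the parts; |Aut| = 2·(3!)² = 72. This group acts transitively on the 6 vertices.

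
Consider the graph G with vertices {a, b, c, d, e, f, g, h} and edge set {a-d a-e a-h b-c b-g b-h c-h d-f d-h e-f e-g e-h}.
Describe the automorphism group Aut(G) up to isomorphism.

The degree sequence is [3, 3, 2, 3, 4, 2, 2, 5]. Checking the degree-preserving permutations of the vertex set shows that none except the identity preserves every edge, so Aut(G) is trivial.

{e}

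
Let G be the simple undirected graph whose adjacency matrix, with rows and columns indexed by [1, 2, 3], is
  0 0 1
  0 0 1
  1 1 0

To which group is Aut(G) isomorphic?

The degree sequence is [1, 1, 2]; the two degree-1 vertices 1 and 2 are the ends of a path, so G = P_3. A path has exactly one nontrivial symmetry — reversal — giving Aut(G) of order 2.

Z_2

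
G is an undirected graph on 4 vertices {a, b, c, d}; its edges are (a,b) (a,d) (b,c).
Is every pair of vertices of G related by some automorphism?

No

Automorphisms preserve degree, but G has vertices of degree 1 and vertices of degree 2; no automorphism maps one to the other, so G is not vertex-transitive.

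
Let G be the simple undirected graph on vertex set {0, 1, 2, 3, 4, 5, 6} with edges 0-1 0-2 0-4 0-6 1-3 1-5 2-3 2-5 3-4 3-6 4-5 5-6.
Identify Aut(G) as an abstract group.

S_4 × S_3

The vertices split by degree into {0, 3, 5} (degree 4) and {1, 2, 4, 6} (degree 3); every edge runs between the two parts, so G is the complete bipartite graph K_{3,4}. The parts have unequal sizes, so no automorphism swaps them; each part is permuted independently, giving S_4 × S_3 of order 4!·3! = 144.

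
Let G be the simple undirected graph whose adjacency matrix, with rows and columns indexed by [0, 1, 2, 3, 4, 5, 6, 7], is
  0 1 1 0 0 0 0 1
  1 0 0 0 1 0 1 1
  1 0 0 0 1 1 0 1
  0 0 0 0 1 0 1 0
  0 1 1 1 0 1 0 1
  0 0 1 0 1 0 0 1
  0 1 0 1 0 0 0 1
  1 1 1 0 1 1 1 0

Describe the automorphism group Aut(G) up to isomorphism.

The degree sequence is [3, 4, 4, 2, 5, 3, 3, 6]. Checking the degree-preserving permutations of the vertex set shows that none except the identity preserves every edge, so Aut(G) is trivial.

1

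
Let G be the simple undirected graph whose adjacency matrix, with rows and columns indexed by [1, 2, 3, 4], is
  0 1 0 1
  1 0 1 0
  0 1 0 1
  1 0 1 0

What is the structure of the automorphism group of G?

the hyperoctahedral group B_2

G is 2-regular and bipartite on 2^2 = 4 vertices with girth 4; it is the hypercube graph Q_2. Aut(Q_2) consists of the signed permutations of the 2 coordinate axes: 2! permutations times 2^2 sign flips, so |Aut| = 2^2·2! = 8.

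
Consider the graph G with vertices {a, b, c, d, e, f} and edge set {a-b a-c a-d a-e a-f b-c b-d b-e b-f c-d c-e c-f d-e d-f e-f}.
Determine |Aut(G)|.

Every vertex has degree 5, so G is the complete graph K_6. Every bijection on the vertex set is an automorphism of K_6; hence Aut(K_6) ≅ S_6, order 720.

720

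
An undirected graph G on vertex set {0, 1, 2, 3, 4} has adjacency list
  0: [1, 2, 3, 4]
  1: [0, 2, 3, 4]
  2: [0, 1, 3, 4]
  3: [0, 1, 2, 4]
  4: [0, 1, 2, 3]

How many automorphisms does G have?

All 5 vertices are pairwise adjacent: G = K_5. Every bijection on the vertex set is an automorphism of K_5; hence Aut(K_5) ≅ S_5, order 120.

120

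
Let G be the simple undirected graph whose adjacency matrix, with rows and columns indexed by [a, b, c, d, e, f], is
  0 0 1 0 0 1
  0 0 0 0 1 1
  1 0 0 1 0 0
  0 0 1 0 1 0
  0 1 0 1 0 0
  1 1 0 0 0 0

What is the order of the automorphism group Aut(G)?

G is 2-regular and connected on 6 vertices, i.e. the cycle C_6. The automorphisms of the 6-cycle are exactly the symmetries of a regular 6-gon: the dihedral group D_6, |D_6| = 12.

12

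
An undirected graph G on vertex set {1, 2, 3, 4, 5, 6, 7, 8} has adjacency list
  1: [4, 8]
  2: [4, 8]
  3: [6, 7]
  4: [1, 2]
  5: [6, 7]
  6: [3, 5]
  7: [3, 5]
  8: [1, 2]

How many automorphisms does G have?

128

G has two connected components, {1, 2, 4, 8} and {3, 5, 6, 7}; each is 2-regular, so G = C_4 ⊔ C_4. Aut of a disjoint union of two copies of C_4 is the wreath product D_4 ≀ Z_2, of order 2·8² = 128.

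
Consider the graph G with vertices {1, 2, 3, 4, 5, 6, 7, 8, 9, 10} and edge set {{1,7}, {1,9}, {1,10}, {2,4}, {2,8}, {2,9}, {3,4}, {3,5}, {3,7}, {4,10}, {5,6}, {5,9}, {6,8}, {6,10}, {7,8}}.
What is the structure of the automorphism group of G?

S_5

G is 3-regular on 10 vertices with no triangles and no 4-cycles (girth 5): this is the Petersen graph. It is a classical fact that the Petersen graph has automorphism group S_5 (order 120), arising from its description as the Kneser graph K(5,2).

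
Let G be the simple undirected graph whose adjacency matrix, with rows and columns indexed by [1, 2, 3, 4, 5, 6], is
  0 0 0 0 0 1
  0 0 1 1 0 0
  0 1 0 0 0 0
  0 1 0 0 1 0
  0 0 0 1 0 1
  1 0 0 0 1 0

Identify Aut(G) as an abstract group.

The degree sequence is [1, 2, 1, 2, 2, 2]; the two degree-1 vertices 1 and 3 are the ends of a path, so G = P_6. A path has exactly one nontrivial symmetry — reversal — giving Aut(G) of order 2.

C_2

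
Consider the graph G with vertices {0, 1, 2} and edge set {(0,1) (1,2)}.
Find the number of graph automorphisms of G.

The degree sequence is [1, 2, 1]; the two degree-1 vertices 0 and 2 are the ends of a path, so G = P_3. A path has exactly one nontrivial symmetry — reversal — giving Aut(G) of order 2.

2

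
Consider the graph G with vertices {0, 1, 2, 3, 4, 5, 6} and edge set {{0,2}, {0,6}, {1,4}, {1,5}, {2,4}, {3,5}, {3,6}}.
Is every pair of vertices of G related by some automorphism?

G is 2-regular and connected on 7 vertices, i.e. the cycle C_7. The automorphisms of the 7-cycle are exactly the symmetries of a regular 7-gon: the dihedral group D_7, |D_7| = 14. This group acts transitively on the 7 vertices.

Yes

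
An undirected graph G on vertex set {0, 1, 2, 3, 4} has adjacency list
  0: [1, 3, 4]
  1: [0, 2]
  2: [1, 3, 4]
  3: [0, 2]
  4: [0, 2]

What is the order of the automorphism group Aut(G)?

The vertices split by degree into {0, 2} (degree 3) and {1, 3, 4} (degree 2); every edge runs between the two parts, so G is the complete bipartite graph K_{2,3}. The parts have unequal sizes, so no automorphism swaps them; each part is permuted independently, giving S_3 × S_2 of order 3!·2! = 12.

12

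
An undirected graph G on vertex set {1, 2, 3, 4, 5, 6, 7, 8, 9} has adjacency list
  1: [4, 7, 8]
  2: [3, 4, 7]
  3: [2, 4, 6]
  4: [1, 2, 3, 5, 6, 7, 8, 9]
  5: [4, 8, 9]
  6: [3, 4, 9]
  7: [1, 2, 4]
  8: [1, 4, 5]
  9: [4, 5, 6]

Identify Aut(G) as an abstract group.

Vertex 4 is the unique vertex of degree 8; the remaining 8 vertices each have degree 3 and induce a cycle, so G is the wheel on 9 vertices with hub 4. With the hub fixed, the remaining symmetry is that of the rim cycle C_8, giving the dihedral group D_8.

D_8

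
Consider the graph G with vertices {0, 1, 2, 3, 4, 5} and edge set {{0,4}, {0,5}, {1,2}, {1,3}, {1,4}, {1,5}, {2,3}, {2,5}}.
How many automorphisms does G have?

1

The degree sequence is [2, 4, 3, 2, 2, 3]. Checking the degree-preserving permutations of the vertex set shows that none except the identity preserves every edge, so Aut(G) is trivial.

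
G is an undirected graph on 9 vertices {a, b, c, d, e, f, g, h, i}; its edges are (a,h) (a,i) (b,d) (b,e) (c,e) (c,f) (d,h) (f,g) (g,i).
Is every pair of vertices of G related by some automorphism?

Every vertex has degree 2 and the graph is connected, so G is the 9-cycle C_9. C_9 has 9 rotations and 9 reflections, so Aut(C_9) ≅ D_9 of order 18. This group acts transitively on the 9 vertices.

Yes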